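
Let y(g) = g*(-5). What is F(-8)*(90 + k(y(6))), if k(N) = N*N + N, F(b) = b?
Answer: -7680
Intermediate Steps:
y(g) = -5*g
k(N) = N + N² (k(N) = N² + N = N + N²)
F(-8)*(90 + k(y(6))) = -8*(90 + (-5*6)*(1 - 5*6)) = -8*(90 - 30*(1 - 30)) = -8*(90 - 30*(-29)) = -8*(90 + 870) = -8*960 = -7680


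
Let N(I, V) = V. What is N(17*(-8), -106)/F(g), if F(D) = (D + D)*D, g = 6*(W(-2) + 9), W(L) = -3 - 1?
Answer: -53/900 ≈ -0.058889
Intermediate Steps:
W(L) = -4
g = 30 (g = 6*(-4 + 9) = 6*5 = 30)
F(D) = 2*D² (F(D) = (2*D)*D = 2*D²)
N(17*(-8), -106)/F(g) = -106/(2*30²) = -106/(2*900) = -106/1800 = -106*1/1800 = -53/900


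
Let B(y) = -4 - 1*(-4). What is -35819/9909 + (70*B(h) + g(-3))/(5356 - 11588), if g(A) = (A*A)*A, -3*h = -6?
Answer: -222956465/61752888 ≈ -3.6105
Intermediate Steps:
h = 2 (h = -1/3*(-6) = 2)
B(y) = 0 (B(y) = -4 + 4 = 0)
g(A) = A**3 (g(A) = A**2*A = A**3)
-35819/9909 + (70*B(h) + g(-3))/(5356 - 11588) = -35819/9909 + (70*0 + (-3)**3)/(5356 - 11588) = -35819*1/9909 + (0 - 27)/(-6232) = -35819/9909 - 27*(-1/6232) = -35819/9909 + 27/6232 = -222956465/61752888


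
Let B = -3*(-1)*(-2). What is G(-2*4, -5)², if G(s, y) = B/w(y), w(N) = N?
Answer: 36/25 ≈ 1.4400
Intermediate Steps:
B = -6 (B = 3*(-2) = -6)
G(s, y) = -6/y
G(-2*4, -5)² = (-6/(-5))² = (-6*(-⅕))² = (6/5)² = 36/25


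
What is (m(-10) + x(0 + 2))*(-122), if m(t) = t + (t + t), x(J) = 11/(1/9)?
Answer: -8418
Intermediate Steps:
x(J) = 99 (x(J) = 11/(1/9) = 11*9 = 99)
m(t) = 3*t (m(t) = t + 2*t = 3*t)
(m(-10) + x(0 + 2))*(-122) = (3*(-10) + 99)*(-122) = (-30 + 99)*(-122) = 69*(-122) = -8418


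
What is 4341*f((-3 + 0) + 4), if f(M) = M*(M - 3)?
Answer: -8682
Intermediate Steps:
f(M) = M*(-3 + M)
4341*f((-3 + 0) + 4) = 4341*(((-3 + 0) + 4)*(-3 + ((-3 + 0) + 4))) = 4341*((-3 + 4)*(-3 + (-3 + 4))) = 4341*(1*(-3 + 1)) = 4341*(1*(-2)) = 4341*(-2) = -8682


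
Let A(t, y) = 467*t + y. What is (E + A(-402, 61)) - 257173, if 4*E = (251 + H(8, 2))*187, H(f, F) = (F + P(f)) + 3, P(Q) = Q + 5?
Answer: -1729081/4 ≈ -4.3227e+5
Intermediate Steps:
P(Q) = 5 + Q
A(t, y) = y + 467*t
H(f, F) = 8 + F + f (H(f, F) = (F + (5 + f)) + 3 = (5 + F + f) + 3 = 8 + F + f)
E = 50303/4 (E = ((251 + (8 + 2 + 8))*187)/4 = ((251 + 18)*187)/4 = (269*187)/4 = (¼)*50303 = 50303/4 ≈ 12576.)
(E + A(-402, 61)) - 257173 = (50303/4 + (61 + 467*(-402))) - 257173 = (50303/4 + (61 - 187734)) - 257173 = (50303/4 - 187673) - 257173 = -700389/4 - 257173 = -1729081/4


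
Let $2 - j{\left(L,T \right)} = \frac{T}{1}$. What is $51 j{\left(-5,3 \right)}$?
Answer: $-51$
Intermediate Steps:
$j{\left(L,T \right)} = 2 - T$ ($j{\left(L,T \right)} = 2 - \frac{T}{1} = 2 - T 1 = 2 - T$)
$51 j{\left(-5,3 \right)} = 51 \left(2 - 3\right) = 51 \left(-1\right) = -51$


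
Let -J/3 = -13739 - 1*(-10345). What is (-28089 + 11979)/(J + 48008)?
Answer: -1611/5819 ≈ -0.27685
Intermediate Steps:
J = 10182 (J = -3*(-13739 - 1*(-10345)) = -3*(-13739 + 10345) = -3*(-3394) = 10182)
(-28089 + 11979)/(J + 48008) = (-28089 + 11979)/(10182 + 48008) = -16110/58190 = -16110*1/58190 = -1611/5819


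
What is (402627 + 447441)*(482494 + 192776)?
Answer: 574025418360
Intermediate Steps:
(402627 + 447441)*(482494 + 192776) = 850068*675270 = 574025418360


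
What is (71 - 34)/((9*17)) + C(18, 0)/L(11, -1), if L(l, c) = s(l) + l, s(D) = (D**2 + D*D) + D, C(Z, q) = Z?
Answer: 2087/6732 ≈ 0.31001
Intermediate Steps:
s(D) = D + 2*D**2 (s(D) = (D**2 + D**2) + D = 2*D**2 + D = D + 2*D**2)
L(l, c) = l + l*(1 + 2*l) (L(l, c) = l*(1 + 2*l) + l = l + l*(1 + 2*l))
(71 - 34)/((9*17)) + C(18, 0)/L(11, -1) = (71 - 34)/((9*17)) + 18/((2*11*(1 + 11))) = 37/153 + 18/((2*11*12)) = 37*(1/153) + 18/264 = 37/153 + 18*(1/264) = 37/153 + 3/44 = 2087/6732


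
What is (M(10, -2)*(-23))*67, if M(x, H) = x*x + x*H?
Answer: -123280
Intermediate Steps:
M(x, H) = x² + H*x
(M(10, -2)*(-23))*67 = ((10*(-2 + 10))*(-23))*67 = ((10*8)*(-23))*67 = (80*(-23))*67 = -1840*67 = -123280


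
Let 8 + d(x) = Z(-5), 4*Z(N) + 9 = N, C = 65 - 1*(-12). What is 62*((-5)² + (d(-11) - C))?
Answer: -3937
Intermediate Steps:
C = 77 (C = 65 + 12 = 77)
Z(N) = -9/4 + N/4
d(x) = -23/2 (d(x) = -8 + (-9/4 + (¼)*(-5)) = -8 + (-9/4 - 5/4) = -8 - 7/2 = -23/2)
62*((-5)² + (d(-11) - C)) = 62*((-5)² + (-23/2 - 1*77)) = 62*(25 + (-23/2 - 77)) = 62*(25 - 177/2) = 62*(-127/2) = -3937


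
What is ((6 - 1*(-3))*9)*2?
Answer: 162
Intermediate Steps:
((6 - 1*(-3))*9)*2 = ((6 + 3)*9)*2 = (9*9)*2 = 81*2 = 162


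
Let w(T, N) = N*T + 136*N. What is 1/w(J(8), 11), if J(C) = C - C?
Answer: 1/1496 ≈ 0.00066845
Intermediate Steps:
J(C) = 0
w(T, N) = 136*N + N*T
1/w(J(8), 11) = 1/(11*(136 + 0)) = 1/(11*136) = 1/1496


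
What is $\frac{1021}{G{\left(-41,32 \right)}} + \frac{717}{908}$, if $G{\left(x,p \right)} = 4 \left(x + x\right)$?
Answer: $- \frac{172973}{74456} \approx -2.3232$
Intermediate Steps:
$G{\left(x,p \right)} = 8 x$ ($G{\left(x,p \right)} = 4 \cdot 2 x = 8 x$)
$\frac{1021}{G{\left(-41,32 \right)}} + \frac{717}{908} = \frac{1021}{8 \left(-41\right)} + \frac{717}{908} = \frac{1021}{-328} + 717 \cdot \frac{1}{908} = 1021 \left(- \frac{1}{328}\right) + \frac{717}{908} = - \frac{1021}{328} + \frac{717}{908} = - \frac{172973}{74456}$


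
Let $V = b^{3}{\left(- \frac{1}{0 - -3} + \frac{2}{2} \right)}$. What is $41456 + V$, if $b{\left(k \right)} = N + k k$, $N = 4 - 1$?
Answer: $\frac{30251215}{729} \approx 41497.0$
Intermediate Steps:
$N = 3$
$b{\left(k \right)} = 3 + k^{2}$ ($b{\left(k \right)} = 3 + k k = 3 + k^{2}$)
$V = \frac{29791}{729}$ ($V = \left(3 + \left(- \frac{1}{0 - -3} + \frac{2}{2}\right)^{2}\right)^{3} = \left(3 + \left(- \frac{1}{0 + 3} + 2 \cdot \frac{1}{2}\right)^{2}\right)^{3} = \left(3 + \left(- \frac{1}{3} + 1\right)^{2}\right)^{3} = \left(3 + \left(\frac{2}{3}\right)^{2}\right)^{3} = \left(3 + \frac{4}{9}\right)^{3} = \left(\frac{31}{9}\right)^{3} = \frac{29791}{729} \approx 40.866$)
$41456 + V = 41456 + \frac{29791}{729} = \frac{30251215}{729}$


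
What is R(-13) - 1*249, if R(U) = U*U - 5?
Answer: -85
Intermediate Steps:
R(U) = -5 + U² (R(U) = U² - 5 = -5 + U²)
R(-13) - 1*249 = (-5 + (-13)²) - 1*249 = (-5 + 169) - 249 = 164 - 249 = -85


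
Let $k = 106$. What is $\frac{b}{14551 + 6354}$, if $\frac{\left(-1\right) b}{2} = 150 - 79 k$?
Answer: $\frac{16448}{20905} \approx 0.7868$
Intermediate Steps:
$b = 16448$ ($b = - 2 \left(150 - 8374\right) = \left(-2\right) \left(-8224\right) = 16448$)
$\frac{b}{14551 + 6354} = \frac{16448}{14551 + 6354} = \frac{16448}{20905}$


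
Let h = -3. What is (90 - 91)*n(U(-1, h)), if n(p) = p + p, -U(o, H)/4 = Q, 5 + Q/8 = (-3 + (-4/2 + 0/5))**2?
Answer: 1280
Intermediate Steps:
Q = 160 (Q = -40 + 8*(-3 + (-4/2 + 0/5))**2 = -40 + 8*(-3 + (-4*1/2 + 0*(1/5)))**2 = -40 + 8*(-3 + (-2 + 0))**2 = -40 + 8*(-3 - 2)**2 = -40 + 8*(-5)**2 = -40 + 8*25 = -40 + 200 = 160)
U(o, H) = -640 (U(o, H) = -4*160 = -640)
n(p) = 2*p
(90 - 91)*n(U(-1, h)) = (90 - 91)*(2*(-640)) = -1*(-1280) = 1280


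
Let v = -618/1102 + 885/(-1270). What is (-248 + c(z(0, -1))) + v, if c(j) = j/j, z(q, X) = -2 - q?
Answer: -34744651/139954 ≈ -248.26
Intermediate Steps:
c(j) = 1
v = -176013/139954 (v = -618*1/1102 + 885*(-1/1270) = -309/551 - 177/254 = -176013/139954 ≈ -1.2576)
(-248 + c(z(0, -1))) + v = (-248 + 1) - 176013/139954 = -247 - 176013/139954 = -34744651/139954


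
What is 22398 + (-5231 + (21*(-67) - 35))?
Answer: 15725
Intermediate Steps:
22398 + (-5231 + (21*(-67) - 35)) = 22398 + (-5231 + (-1407 - 35)) = 22398 + (-5231 - 1442) = 22398 - 6673 = 15725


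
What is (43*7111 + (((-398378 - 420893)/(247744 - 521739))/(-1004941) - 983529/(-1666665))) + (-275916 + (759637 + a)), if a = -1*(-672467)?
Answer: 2129888785840270229381/1456870549979845 ≈ 1.4620e+6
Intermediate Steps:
a = 672467
(43*7111 + (((-398378 - 420893)/(247744 - 521739))/(-1004941) - 983529/(-1666665))) + (-275916 + (759637 + a)) = (43*7111 + (((-398378 - 420893)/(247744 - 521739))/(-1004941) - 983529/(-1666665))) + (-275916 + (759637 + 672467)) = (305773 + (-819271/(-273995)*(-1/1004941) - 983529*(-1/1666665))) + (-275916 + 1432104) = (305773 + (-819271*(-1/273995)*(-1/1004941) + 109281/185185)) + 1156188 = (305773 + ((819271/273995)*(-1/1004941) + 109281/185185)) + 1156188 = (305773 + (-819271/275348809295 + 109281/185185)) + 1156188 = (305773 + 859721186053336/1456870549979845) + 1156188 = 445472538400173198521/1456870549979845 + 1156188 = 2129888785840270229381/1456870549979845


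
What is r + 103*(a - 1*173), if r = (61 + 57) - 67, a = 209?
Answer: 3759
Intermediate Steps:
r = 51 (r = 118 - 67 = 51)
r + 103*(a - 1*173) = 51 + 103*(209 - 1*173) = 51 + 103*(209 - 173) = 51 + 103*36 = 51 + 3708 = 3759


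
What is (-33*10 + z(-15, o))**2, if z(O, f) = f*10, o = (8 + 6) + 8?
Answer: 12100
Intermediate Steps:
o = 22 (o = 14 + 8 = 22)
z(O, f) = 10*f
(-33*10 + z(-15, o))**2 = (-33*10 + 10*22)**2 = (-330 + 220)**2 = (-110)**2 = 12100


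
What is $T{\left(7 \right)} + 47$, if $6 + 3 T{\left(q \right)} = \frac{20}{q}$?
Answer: $\frac{965}{21} \approx 45.952$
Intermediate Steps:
$T{\left(q \right)} = -2 + \frac{20}{3 q}$ ($T{\left(q \right)} = -2 + \frac{20 \frac{1}{q}}{3} = -2 + \frac{20}{3 q}$)
$T{\left(7 \right)} + 47 = \left(-2 + \frac{20}{3 \cdot 7}\right) + 47 = \left(-2 + \frac{20}{3} \cdot \frac{1}{7}\right) + 47 = \left(-2 + \frac{20}{21}\right) + 47 = - \frac{22}{21} + 47 = \frac{965}{21}$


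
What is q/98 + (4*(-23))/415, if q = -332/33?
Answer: -217654/671055 ≈ -0.32435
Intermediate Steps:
q = -332/33 (q = -332*1/33 = -332/33 ≈ -10.061)
q/98 + (4*(-23))/415 = -332/33/98 + (4*(-23))/415 = -332/33*1/98 - 92*1/415 = -166/1617 - 92/415 = -217654/671055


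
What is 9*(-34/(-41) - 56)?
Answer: -20358/41 ≈ -496.54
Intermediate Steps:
9*(-34/(-41) - 56) = 9*(-34*(-1/41) - 56) = 9*(34/41 - 56) = 9*(-2262/41) = -20358/41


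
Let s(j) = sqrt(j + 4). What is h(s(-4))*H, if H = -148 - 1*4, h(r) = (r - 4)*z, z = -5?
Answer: -3040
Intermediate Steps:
s(j) = sqrt(4 + j)
h(r) = 20 - 5*r (h(r) = (r - 4)*(-5) = (-4 + r)*(-5) = 20 - 5*r)
H = -152 (H = -148 - 4 = -152)
h(s(-4))*H = (20 - 5*sqrt(4 - 4))*(-152) = (20 - 5*sqrt(0))*(-152) = (20 - 5*0)*(-152) = (20 + 0)*(-152) = 20*(-152) = -3040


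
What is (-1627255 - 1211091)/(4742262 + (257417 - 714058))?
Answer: -2838346/4285621 ≈ -0.66230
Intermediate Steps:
(-1627255 - 1211091)/(4742262 + (257417 - 714058)) = -2838346/(4742262 - 456641) = -2838346/4285621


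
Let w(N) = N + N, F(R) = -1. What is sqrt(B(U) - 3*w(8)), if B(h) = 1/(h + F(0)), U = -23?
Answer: I*sqrt(6918)/12 ≈ 6.9312*I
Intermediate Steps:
B(h) = 1/(-1 + h) (B(h) = 1/(h - 1) = 1/(-1 + h))
w(N) = 2*N
sqrt(B(U) - 3*w(8)) = sqrt(1/(-1 - 23) - 6*8) = sqrt(1/(-24) - 3*16) = sqrt(-1/24 - 48) = sqrt(-1153/24) = I*sqrt(6918)/12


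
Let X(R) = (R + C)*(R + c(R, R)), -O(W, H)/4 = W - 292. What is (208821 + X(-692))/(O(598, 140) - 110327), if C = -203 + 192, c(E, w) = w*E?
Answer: 335946095/111551 ≈ 3011.6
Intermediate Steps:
c(E, w) = E*w
O(W, H) = 1168 - 4*W (O(W, H) = -4*(W - 292) = -4*(-292 + W) = 1168 - 4*W)
C = -11
X(R) = (-11 + R)*(R + R**2) (X(R) = (R - 11)*(R + R*R) = (-11 + R)*(R + R**2))
(208821 + X(-692))/(O(598, 140) - 110327) = (208821 - 692*(-11 + (-692)**2 - 10*(-692)))/((1168 - 4*598) - 110327) = (208821 - 692*(-11 + 478864 + 6920))/((1168 - 2392) - 110327) = (208821 - 692*485773)/(-1224 - 110327) = (208821 - 336154916)/(-111551) = -335946095*(-1/111551) = 335946095/111551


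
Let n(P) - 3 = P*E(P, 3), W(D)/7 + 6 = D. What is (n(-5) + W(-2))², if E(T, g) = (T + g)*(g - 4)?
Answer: 3969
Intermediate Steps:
W(D) = -42 + 7*D
E(T, g) = (-4 + g)*(T + g) (E(T, g) = (T + g)*(-4 + g) = (-4 + g)*(T + g))
n(P) = 3 + P*(-3 - P) (n(P) = 3 + P*(3² - 4*P - 4*3 + P*3) = 3 + P*(9 - 4*P - 12 + 3*P) = 3 + P*(-3 - P))
(n(-5) + W(-2))² = ((3 - 1*(-5)*(3 - 5)) + (-42 + 7*(-2)))² = ((3 - 1*(-5)*(-2)) + (-42 - 14))² = ((3 - 10) - 56)² = (-7 - 56)² = (-63)² = 3969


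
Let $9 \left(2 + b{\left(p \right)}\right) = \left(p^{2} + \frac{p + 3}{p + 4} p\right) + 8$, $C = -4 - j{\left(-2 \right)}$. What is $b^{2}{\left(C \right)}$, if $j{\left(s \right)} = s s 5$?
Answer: $\frac{7311616}{2025} \approx 3610.7$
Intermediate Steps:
$j{\left(s \right)} = 5 s^{2}$ ($j{\left(s \right)} = s^{2} \cdot 5 = 5 s^{2}$)
$C = -24$ ($C = -4 - 5 \left(-2\right)^{2} = -4 - 5 \cdot 4 = -4 - 20 = -24$)
$b{\left(p \right)} = - \frac{10}{9} + \frac{p^{2}}{9} + \frac{p \left(3 + p\right)}{9 \left(4 + p\right)}$ ($b{\left(p \right)} = -2 + \frac{\left(p^{2} + \frac{p + 3}{p + 4} p\right) + 8}{9} = -2 + \frac{\left(p^{2} + \frac{3 + p}{4 + p} p\right) + 8}{9} = -2 + \frac{\left(p^{2} + \frac{p \left(3 + p\right)}{4 + p}\right) + 8}{9} = -2 + \frac{8 + p^{2} + \frac{p \left(3 + p\right)}{4 + p}}{9} = -2 + \left(\frac{8}{9} + \frac{p^{2}}{9} + \frac{p \left(3 + p\right)}{9 \left(4 + p\right)}\right) = - \frac{10}{9} + \frac{p^{2}}{9} + \frac{p \left(3 + p\right)}{9 \left(4 + p\right)}$)
$b^{2}{\left(C \right)} = \left(\frac{-40 + \left(-24\right)^{3} - -168 + 5 \left(-24\right)^{2}}{9 \left(4 - 24\right)}\right)^{2} = \left(\frac{-40 - 13824 + 168 + 5 \cdot 576}{9 \left(-20\right)}\right)^{2} = \left(\frac{1}{9} \left(- \frac{1}{20}\right) \left(-40 - 13824 + 168 + 2880\right)\right)^{2} = \left(\frac{1}{9} \left(- \frac{1}{20}\right) \left(-10816\right)\right)^{2} = \left(\frac{2704}{45}\right)^{2} = \frac{7311616}{2025}$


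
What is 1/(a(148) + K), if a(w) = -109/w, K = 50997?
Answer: 148/7547447 ≈ 1.9609e-5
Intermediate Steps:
1/(a(148) + K) = 1/(-109/148 + 50997) = 1/(7547447/148) = 148/7547447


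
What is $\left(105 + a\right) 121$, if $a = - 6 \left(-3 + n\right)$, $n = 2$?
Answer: $13431$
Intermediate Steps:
$a = 6$ ($a = - 6 \left(-3 + 2\right) = \left(-6\right) \left(-1\right) = 6$)
$\left(105 + a\right) 121 = \left(105 + 6\right) 121 = 111 \cdot 121 = 13431$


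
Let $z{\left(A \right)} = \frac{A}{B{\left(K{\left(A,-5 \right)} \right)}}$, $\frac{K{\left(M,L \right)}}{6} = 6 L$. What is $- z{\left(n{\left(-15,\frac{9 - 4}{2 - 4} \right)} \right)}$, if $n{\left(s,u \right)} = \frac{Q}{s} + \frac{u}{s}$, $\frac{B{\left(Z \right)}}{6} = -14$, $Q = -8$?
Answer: $\frac{1}{120} \approx 0.0083333$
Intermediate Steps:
$K{\left(M,L \right)} = 36 L$ ($K{\left(M,L \right)} = 6 \cdot 6 L = 36 L$)
$B{\left(Z \right)} = -84$ ($B{\left(Z \right)} = 6 \left(-14\right) = -84$)
$n{\left(s,u \right)} = - \frac{8}{s} + \frac{u}{s}$
$z{\left(A \right)} = - \frac{A}{84}$ ($z{\left(A \right)} = \frac{A}{-84} = A \left(- \frac{1}{84}\right) = - \frac{A}{84}$)
$- z{\left(n{\left(-15,\frac{9 - 4}{2 - 4} \right)} \right)} = - \frac{\left(-1\right) \frac{-8 + \frac{9 - 4}{2 - 4}}{-15}}{84} = - \frac{\left(-1\right) \left(- \frac{-8 + \frac{5}{-2}}{15}\right)}{84} = - \frac{\left(-1\right) \left(- \frac{-8 + 5 \left(- \frac{1}{2}\right)}{15}\right)}{84} = - \frac{\left(-1\right) \left(- \frac{-8 - \frac{5}{2}}{15}\right)}{84} = - \frac{\left(-1\right) \left(\left(- \frac{1}{15}\right) \left(- \frac{21}{2}\right)\right)}{84} = - \frac{\left(-1\right) 7}{84 \cdot 10} = \left(-1\right) \left(- \frac{1}{120}\right) = \frac{1}{120}$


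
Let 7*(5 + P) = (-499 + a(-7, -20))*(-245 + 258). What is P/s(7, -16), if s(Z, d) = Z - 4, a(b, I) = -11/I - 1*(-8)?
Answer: -42739/140 ≈ -305.28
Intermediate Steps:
a(b, I) = 8 - 11/I (a(b, I) = -11/I + 8 = 8 - 11/I)
s(Z, d) = -4 + Z
P = -128217/140 (P = -5 + ((-499 + (8 - 11/(-20)))*(-245 + 258))/7 = -5 + ((-499 + (8 - 11*(-1/20)))*13)/7 = -5 + ((-499 + (8 + 11/20))*13)/7 = -5 + ((-499 + 171/20)*13)/7 = -5 + (-9809/20*13)/7 = -5 + (1/7)*(-127517/20) = -5 - 127517/140 = -128217/140 ≈ -915.84)
P/s(7, -16) = -128217/(140*(-4 + 7)) = -128217/140/3 = -128217/140*1/3 = -42739/140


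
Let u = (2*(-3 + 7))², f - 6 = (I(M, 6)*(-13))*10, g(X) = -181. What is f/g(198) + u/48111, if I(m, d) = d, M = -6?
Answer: 37249498/8708091 ≈ 4.2776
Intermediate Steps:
f = -774 (f = 6 + (6*(-13))*10 = 6 - 78*10 = 6 - 780 = -774)
u = 64 (u = (2*4)² = 8² = 64)
f/g(198) + u/48111 = -774/(-181) + 64/48111 = -774*(-1/181) + 64*(1/48111) = 774/181 + 64/48111 = 37249498/8708091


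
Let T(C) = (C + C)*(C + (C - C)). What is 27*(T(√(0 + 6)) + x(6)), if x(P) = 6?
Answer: 486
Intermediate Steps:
T(C) = 2*C² (T(C) = (2*C)*(C + 0) = (2*C)*C = 2*C²)
27*(T(√(0 + 6)) + x(6)) = 27*(2*(√(0 + 6))² + 6) = 27*(2*(√6)² + 6) = 27*(2*6 + 6) = 27*(12 + 6) = 27*18 = 486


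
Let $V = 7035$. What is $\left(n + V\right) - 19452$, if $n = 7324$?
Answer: $-5093$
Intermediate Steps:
$\left(n + V\right) - 19452 = \left(7324 + 7035\right) - 19452 = 14359 - 19452 = -5093$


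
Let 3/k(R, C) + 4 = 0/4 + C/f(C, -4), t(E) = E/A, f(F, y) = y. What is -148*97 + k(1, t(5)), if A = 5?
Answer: -244064/17 ≈ -14357.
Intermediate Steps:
t(E) = E/5
k(R, C) = 3/(-4 - C/4) (k(R, C) = 3/(-4 + (0/4 + C/(-4))) = 3/(-4 + (0*(¼) + C*(-¼))) = 3/(-4 + (0 - C/4)) = 3/(-4 - C/4))
-148*97 + k(1, t(5)) = -148*97 - 12/(16 + (⅕)*5) = -14356 - 12/(16 + 1) = -14356 - 12/17 = -244064/17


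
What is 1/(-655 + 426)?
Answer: -1/229 ≈ -0.0043668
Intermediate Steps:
1/(-655 + 426) = 1/(-229) = -1/229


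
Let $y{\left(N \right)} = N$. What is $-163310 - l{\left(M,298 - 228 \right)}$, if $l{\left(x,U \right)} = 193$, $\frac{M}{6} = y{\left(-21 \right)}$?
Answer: $-163503$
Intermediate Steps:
$M = -126$ ($M = 6 \left(-21\right) = -126$)
$-163310 - l{\left(M,298 - 228 \right)} = -163310 - 193 = -163503$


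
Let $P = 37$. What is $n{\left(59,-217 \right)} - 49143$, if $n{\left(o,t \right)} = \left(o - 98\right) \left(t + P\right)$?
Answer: $-42123$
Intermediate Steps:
$n{\left(o,t \right)} = \left(-98 + o\right) \left(37 + t\right)$ ($n{\left(o,t \right)} = \left(o - 98\right) \left(t + 37\right) = \left(o - 98\right) \left(37 + t\right) = \left(-98 + o\right) \left(37 + t\right)$)
$n{\left(59,-217 \right)} - 49143 = \left(-3626 - -21266 + 37 \cdot 59 + 59 \left(-217\right)\right) - 49143 = \left(-3626 + 21266 + 2183 - 12803\right) - 49143 = 7020 - 49143 = -42123$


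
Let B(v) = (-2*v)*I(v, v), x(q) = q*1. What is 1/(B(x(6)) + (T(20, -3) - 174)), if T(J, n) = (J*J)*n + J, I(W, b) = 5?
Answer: -1/1414 ≈ -0.00070721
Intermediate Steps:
x(q) = q
T(J, n) = J + n*J**2 (T(J, n) = J**2*n + J = n*J**2 + J = J + n*J**2)
B(v) = -10*v (B(v) = -2*v*5 = -10*v)
1/(B(x(6)) + (T(20, -3) - 174)) = 1/(-10*6 + (20*(1 + 20*(-3)) - 174)) = 1/(-60 + (20*(1 - 60) - 174)) = 1/(-60 + (20*(-59) - 174)) = 1/(-60 + (-1180 - 174)) = 1/(-60 - 1354) = 1/(-1414) = -1/1414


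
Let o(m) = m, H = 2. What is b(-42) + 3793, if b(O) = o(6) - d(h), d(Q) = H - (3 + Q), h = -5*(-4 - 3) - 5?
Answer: 3830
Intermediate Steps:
h = 30 (h = -5*(-7) - 5 = 35 - 5 = 30)
d(Q) = -1 - Q (d(Q) = 2 - (3 + Q) = 2 + (-3 - Q) = -1 - Q)
b(O) = 37 (b(O) = 6 - (-1 - 1*30) = 6 - (-1 - 30) = 6 - 1*(-31) = 6 + 31 = 37)
b(-42) + 3793 = 37 + 3793 = 3830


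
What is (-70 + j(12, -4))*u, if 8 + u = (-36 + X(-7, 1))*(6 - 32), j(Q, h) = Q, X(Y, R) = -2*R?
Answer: -56840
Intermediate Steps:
u = 980 (u = -8 + (-36 - 2*1)*(6 - 32) = -8 + (-36 - 2)*(-26) = -8 - 38*(-26) = -8 + 988 = 980)
(-70 + j(12, -4))*u = (-70 + 12)*980 = -58*980 = -56840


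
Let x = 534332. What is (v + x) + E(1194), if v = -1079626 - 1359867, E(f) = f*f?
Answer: -479525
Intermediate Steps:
E(f) = f²
v = -2439493
(v + x) + E(1194) = (-2439493 + 534332) + 1194² = -1905161 + 1425636 = -479525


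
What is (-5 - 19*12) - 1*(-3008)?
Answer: 2775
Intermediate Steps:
(-5 - 19*12) - 1*(-3008) = (-5 - 228) + 3008 = -233 + 3008 = 2775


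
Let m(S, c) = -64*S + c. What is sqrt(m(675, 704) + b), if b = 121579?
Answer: 3*sqrt(8787) ≈ 281.22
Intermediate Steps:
m(S, c) = c - 64*S
sqrt(m(675, 704) + b) = sqrt((704 - 64*675) + 121579) = sqrt((704 - 43200) + 121579) = sqrt(-42496 + 121579) = sqrt(79083) = 3*sqrt(8787)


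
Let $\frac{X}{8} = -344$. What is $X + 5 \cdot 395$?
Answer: $-777$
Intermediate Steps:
$X = -2752$ ($X = 8 \left(-344\right) = -2752$)
$X + 5 \cdot 395 = -2752 + 5 \cdot 395 = -2752 + 1975 = -777$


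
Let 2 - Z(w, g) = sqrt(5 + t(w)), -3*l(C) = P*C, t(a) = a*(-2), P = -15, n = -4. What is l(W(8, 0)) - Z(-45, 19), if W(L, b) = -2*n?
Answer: 38 + sqrt(95) ≈ 47.747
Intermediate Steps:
W(L, b) = 8 (W(L, b) = -2*(-4) = 8)
t(a) = -2*a
l(C) = 5*C (l(C) = -(-5)*C = 5*C)
Z(w, g) = 2 - sqrt(5 - 2*w)
l(W(8, 0)) - Z(-45, 19) = 5*8 - (2 - sqrt(5 - 2*(-45))) = 40 - (2 - sqrt(5 + 90)) = 40 - (2 - sqrt(95)) = 40 + (-2 + sqrt(95)) = 38 + sqrt(95)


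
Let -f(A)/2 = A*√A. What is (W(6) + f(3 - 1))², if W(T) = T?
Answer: 68 - 48*√2 ≈ 0.11775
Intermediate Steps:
f(A) = -2*A^(3/2) (f(A) = -2*A*√A = -2*A^(3/2))
(W(6) + f(3 - 1))² = (6 - 2*(3 - 1)^(3/2))² = (6 - 4*√2)²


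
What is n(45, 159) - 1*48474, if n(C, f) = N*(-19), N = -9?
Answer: -48303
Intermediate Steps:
n(C, f) = 171 (n(C, f) = -9*(-19) = 171)
n(45, 159) - 1*48474 = 171 - 1*48474 = 171 - 48474 = -48303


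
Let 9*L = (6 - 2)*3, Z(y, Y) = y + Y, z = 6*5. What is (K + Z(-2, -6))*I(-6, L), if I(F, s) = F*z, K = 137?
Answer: -23220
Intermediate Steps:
z = 30
Z(y, Y) = Y + y
L = 4/3 (L = ((6 - 2)*3)/9 = (4*3)/9 = (⅑)*12 = 4/3 ≈ 1.3333)
I(F, s) = 30*F (I(F, s) = F*30 = 30*F)
(K + Z(-2, -6))*I(-6, L) = (137 + (-6 - 2))*(30*(-6)) = (137 - 8)*(-180) = 129*(-180) = -23220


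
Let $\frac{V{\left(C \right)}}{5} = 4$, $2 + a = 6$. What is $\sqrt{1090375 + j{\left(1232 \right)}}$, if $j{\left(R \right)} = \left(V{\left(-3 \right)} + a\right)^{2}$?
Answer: $\sqrt{1090951} \approx 1044.5$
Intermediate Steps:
$a = 4$ ($a = -2 + 6 = 4$)
$V{\left(C \right)} = 20$ ($V{\left(C \right)} = 5 \cdot 4 = 20$)
$j{\left(R \right)} = 576$ ($j{\left(R \right)} = \left(20 + 4\right)^{2} = 24^{2} = 576$)
$\sqrt{1090375 + j{\left(1232 \right)}} = \sqrt{1090375 + 576} = \sqrt{1090951}$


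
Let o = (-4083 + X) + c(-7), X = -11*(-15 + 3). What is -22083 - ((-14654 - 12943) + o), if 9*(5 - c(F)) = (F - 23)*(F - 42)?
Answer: 28870/3 ≈ 9623.3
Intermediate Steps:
c(F) = 5 - (-42 + F)*(-23 + F)/9 (c(F) = 5 - (F - 23)*(F - 42)/9 = 5 - (-23 + F)*(-42 + F)/9 = 5 - (-42 + F)*(-23 + F)/9)
X = 132 (X = -11*(-12) = 132)
o = -12328/3 (o = (-4083 + 132) + (-307/3 - 1/9*(-7)**2 + (65/9)*(-7)) = -3951 + (-307/3 - 1/9*49 - 455/9) = -3951 + (-307/3 - 49/9 - 455/9) = -3951 - 475/3 = -12328/3 ≈ -4109.3)
-22083 - ((-14654 - 12943) + o) = -22083 - ((-14654 - 12943) - 12328/3) = -22083 - (-27597 - 12328/3) = -22083 - 1*(-95119/3) = -22083 + 95119/3 = 28870/3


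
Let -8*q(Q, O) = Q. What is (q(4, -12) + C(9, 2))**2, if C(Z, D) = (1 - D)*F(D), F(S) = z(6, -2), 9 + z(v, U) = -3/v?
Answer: 81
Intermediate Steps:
q(Q, O) = -Q/8
z(v, U) = -9 - 3/v
F(S) = -19/2 (F(S) = -9 - 3/6 = -9 - 3*1/6 = -9 - 1/2 = -19/2)
C(Z, D) = -19/2 + 19*D/2 (C(Z, D) = (1 - D)*(-19/2) = -19/2 + 19*D/2)
(q(4, -12) + C(9, 2))**2 = (-1/8*4 + (-19/2 + (19/2)*2))**2 = (-1/2 + (-19/2 + 19))**2 = (-1/2 + 19/2)**2 = 9**2 = 81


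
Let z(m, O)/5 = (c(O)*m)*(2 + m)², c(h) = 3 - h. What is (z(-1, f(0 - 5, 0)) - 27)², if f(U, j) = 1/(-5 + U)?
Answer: 7225/4 ≈ 1806.3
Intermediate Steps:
z(m, O) = 5*m*(2 + m)²*(3 - O) (z(m, O) = 5*(((3 - O)*m)*(2 + m)²) = 5*((m*(3 - O))*(2 + m)²) = 5*(m*(2 + m)²*(3 - O)) = 5*m*(2 + m)²*(3 - O))
(z(-1, f(0 - 5, 0)) - 27)² = (-5*(-1)*(2 - 1)²*(-3 + 1/(-5 + (0 - 5))) - 27)² = (-5*(-1)*1²*(-3 + 1/(-5 - 5)) - 27)² = (-5*(-1)*1*(-3 + 1/(-10)) - 27)² = (-5*(-1)*1*(-3 - ⅒) - 27)² = (-5*(-1)*1*(-31/10) - 27)² = (-31/2 - 27)² = (-85/2)² = 7225/4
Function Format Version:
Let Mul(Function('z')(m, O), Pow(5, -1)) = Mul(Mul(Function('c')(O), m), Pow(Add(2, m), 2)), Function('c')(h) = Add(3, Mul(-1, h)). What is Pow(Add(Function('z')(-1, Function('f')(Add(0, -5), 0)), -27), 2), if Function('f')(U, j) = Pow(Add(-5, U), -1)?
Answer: Rational(7225, 4) ≈ 1806.3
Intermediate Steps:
Function('z')(m, O) = Mul(5, m, Pow(Add(2, m), 2), Add(3, Mul(-1, O))) (Function('z')(m, O) = Mul(5, Mul(Mul(Add(3, Mul(-1, O)), m), Pow(Add(2, m), 2))) = Mul(5, Mul(Mul(m, Add(3, Mul(-1, O))), Pow(Add(2, m), 2))) = Mul(5, Mul(m, Pow(Add(2, m), 2), Add(3, Mul(-1, O)))) = Mul(5, m, Pow(Add(2, m), 2), Add(3, Mul(-1, O))))
Pow(Add(Function('z')(-1, Function('f')(Add(0, -5), 0)), -27), 2) = Pow(Add(Mul(-5, -1, Pow(Add(2, -1), 2), Add(-3, Pow(Add(-5, Add(0, -5)), -1))), -27), 2) = Pow(Add(Mul(-5, -1, Pow(1, 2), Add(-3, Pow(Add(-5, -5), -1))), -27), 2) = Pow(Add(Mul(-5, -1, 1, Add(-3, Pow(-10, -1))), -27), 2) = Pow(Add(Mul(-5, -1, 1, Add(-3, Rational(-1, 10))), -27), 2) = Pow(Add(Mul(-5, -1, 1, Rational(-31, 10)), -27), 2) = Pow(Add(Rational(-31, 2), -27), 2) = Pow(Rational(-85, 2), 2) = Rational(7225, 4)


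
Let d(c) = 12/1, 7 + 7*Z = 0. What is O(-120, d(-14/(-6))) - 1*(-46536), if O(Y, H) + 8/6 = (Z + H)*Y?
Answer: 135644/3 ≈ 45215.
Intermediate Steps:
Z = -1 (Z = -1 + (⅐)*0 = -1 + 0 = -1)
d(c) = 12 (d(c) = 12*1 = 12)
O(Y, H) = -4/3 + Y*(-1 + H) (O(Y, H) = -4/3 + (-1 + H)*Y = -4/3 + Y*(-1 + H))
O(-120, d(-14/(-6))) - 1*(-46536) = (-4/3 - 1*(-120) + 12*(-120)) - 1*(-46536) = (-4/3 + 120 - 1440) + 46536 = -3964/3 + 46536 = 135644/3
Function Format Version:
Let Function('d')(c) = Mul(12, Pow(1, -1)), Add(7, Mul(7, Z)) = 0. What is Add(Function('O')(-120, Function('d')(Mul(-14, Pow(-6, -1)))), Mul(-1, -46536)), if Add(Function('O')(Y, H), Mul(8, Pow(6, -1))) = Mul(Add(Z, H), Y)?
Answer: Rational(135644, 3) ≈ 45215.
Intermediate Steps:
Z = -1 (Z = Add(-1, Mul(Rational(1, 7), 0)) = Add(-1, 0) = -1)
Function('d')(c) = 12 (Function('d')(c) = Mul(12, 1) = 12)
Function('O')(Y, H) = Add(Rational(-4, 3), Mul(Y, Add(-1, H))) (Function('O')(Y, H) = Add(Rational(-4, 3), Mul(Add(-1, H), Y)) = Add(Rational(-4, 3), Mul(Y, Add(-1, H))))
Add(Function('O')(-120, Function('d')(Mul(-14, Pow(-6, -1)))), Mul(-1, -46536)) = Add(Add(Rational(-4, 3), Mul(-1, -120), Mul(12, -120)), Mul(-1, -46536)) = Add(Add(Rational(-4, 3), 120, -1440), 46536) = Add(Rational(-3964, 3), 46536) = Rational(135644, 3)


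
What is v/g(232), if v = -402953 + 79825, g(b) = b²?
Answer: -40391/6728 ≈ -6.0034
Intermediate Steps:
v = -323128
v/g(232) = -323128/(232²) = -323128/53824 = -323128*1/53824 = -40391/6728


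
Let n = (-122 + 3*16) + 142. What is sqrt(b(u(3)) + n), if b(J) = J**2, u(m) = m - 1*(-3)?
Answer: 2*sqrt(26) ≈ 10.198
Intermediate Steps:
u(m) = 3 + m (u(m) = m + 3 = 3 + m)
n = 68 (n = (-122 + 48) + 142 = -74 + 142 = 68)
sqrt(b(u(3)) + n) = sqrt((3 + 3)**2 + 68) = sqrt(6**2 + 68) = sqrt(36 + 68) = sqrt(104) = 2*sqrt(26)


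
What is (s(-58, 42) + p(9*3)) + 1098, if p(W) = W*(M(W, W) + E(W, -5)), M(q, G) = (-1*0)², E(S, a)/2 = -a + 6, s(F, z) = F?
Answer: 1634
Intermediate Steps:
E(S, a) = 12 - 2*a (E(S, a) = 2*(-a + 6) = 2*(6 - a) = 12 - 2*a)
M(q, G) = 0 (M(q, G) = 0² = 0)
p(W) = 22*W (p(W) = W*(0 + (12 - 2*(-5))) = W*(0 + (12 + 10)) = W*(0 + 22) = W*22 = 22*W)
(s(-58, 42) + p(9*3)) + 1098 = (-58 + 22*(9*3)) + 1098 = (-58 + 22*27) + 1098 = (-58 + 594) + 1098 = 536 + 1098 = 1634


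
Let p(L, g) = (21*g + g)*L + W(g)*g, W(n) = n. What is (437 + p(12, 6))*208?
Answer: 427856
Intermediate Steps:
p(L, g) = g² + 22*L*g (p(L, g) = (21*g + g)*L + g*g = (22*g)*L + g² = 22*L*g + g² = g² + 22*L*g)
(437 + p(12, 6))*208 = (437 + 6*(6 + 22*12))*208 = (437 + 6*(6 + 264))*208 = (437 + 6*270)*208 = (437 + 1620)*208 = 2057*208 = 427856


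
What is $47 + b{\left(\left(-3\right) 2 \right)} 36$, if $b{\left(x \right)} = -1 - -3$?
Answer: $119$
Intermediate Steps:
$b{\left(x \right)} = 2$ ($b{\left(x \right)} = -1 + 3 = 2$)
$47 + b{\left(\left(-3\right) 2 \right)} 36 = 47 + 2 \cdot 36 = 47 + 72 = 119$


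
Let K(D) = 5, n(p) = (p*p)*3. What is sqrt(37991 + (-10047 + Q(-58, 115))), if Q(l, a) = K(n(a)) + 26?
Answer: 5*sqrt(1119) ≈ 167.26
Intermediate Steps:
n(p) = 3*p**2 (n(p) = p**2*3 = 3*p**2)
Q(l, a) = 31 (Q(l, a) = 5 + 26 = 31)
sqrt(37991 + (-10047 + Q(-58, 115))) = sqrt(37991 + (-10047 + 31)) = sqrt(37991 - 10016) = sqrt(27975) = 5*sqrt(1119)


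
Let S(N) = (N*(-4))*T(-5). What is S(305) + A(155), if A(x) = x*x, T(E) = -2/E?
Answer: 23537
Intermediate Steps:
A(x) = x**2
S(N) = -8*N/5 (S(N) = (N*(-4))*(-2/(-5)) = (-4*N)*(-2*(-1/5)) = -4*N*(2/5) = -8*N/5)
S(305) + A(155) = -8/5*305 + 155**2 = -488 + 24025 = 23537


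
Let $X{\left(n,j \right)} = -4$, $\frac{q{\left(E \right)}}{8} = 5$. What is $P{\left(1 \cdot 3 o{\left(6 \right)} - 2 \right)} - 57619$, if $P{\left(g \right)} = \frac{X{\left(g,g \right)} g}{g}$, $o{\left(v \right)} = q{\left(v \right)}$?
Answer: $-57623$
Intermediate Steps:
$q{\left(E \right)} = 40$ ($q{\left(E \right)} = 8 \cdot 5 = 40$)
$o{\left(v \right)} = 40$
$P{\left(g \right)} = -4$ ($P{\left(g \right)} = \frac{\left(-4\right) g}{g} = -4$)
$P{\left(1 \cdot 3 o{\left(6 \right)} - 2 \right)} - 57619 = -4 - 57619 = -57623$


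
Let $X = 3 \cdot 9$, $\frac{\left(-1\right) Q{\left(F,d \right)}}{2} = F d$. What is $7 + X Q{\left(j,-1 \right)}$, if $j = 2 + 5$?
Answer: $385$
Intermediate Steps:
$j = 7$
$Q{\left(F,d \right)} = - 2 F d$
$X = 27$
$7 + X Q{\left(j,-1 \right)} = 7 + 27 \left(\left(-2\right) 7 \left(-1\right)\right) = 7 + 27 \cdot 14 = 7 + 378 = 385$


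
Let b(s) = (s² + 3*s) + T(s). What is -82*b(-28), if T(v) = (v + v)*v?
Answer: -185976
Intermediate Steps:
T(v) = 2*v² (T(v) = (2*v)*v = 2*v²)
b(s) = 3*s + 3*s² (b(s) = (s² + 3*s) + 2*s² = 3*s + 3*s²)
-82*b(-28) = -246*(-28)*(1 - 28) = -246*(-28)*(-27) = -82*2268 = -185976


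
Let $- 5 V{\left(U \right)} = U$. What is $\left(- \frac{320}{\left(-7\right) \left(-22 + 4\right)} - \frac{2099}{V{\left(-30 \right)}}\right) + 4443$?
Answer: $\frac{515419}{126} \approx 4090.6$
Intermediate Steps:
$V{\left(U \right)} = - \frac{U}{5}$
$\left(- \frac{320}{\left(-7\right) \left(-22 + 4\right)} - \frac{2099}{V{\left(-30 \right)}}\right) + 4443 = \left(- \frac{320}{\left(-7\right) \left(-22 + 4\right)} - \frac{2099}{\left(- \frac{1}{5}\right) \left(-30\right)}\right) + 4443 = \left(- \frac{320}{\left(-7\right) \left(-18\right)} - \frac{2099}{6}\right) + 4443 = \left(- \frac{320}{126} - \frac{2099}{6}\right) + 4443 = \left(\left(-320\right) \frac{1}{126} - \frac{2099}{6}\right) + 4443 = \left(- \frac{160}{63} - \frac{2099}{6}\right) + 4443 = - \frac{44399}{126} + 4443 = \frac{515419}{126}$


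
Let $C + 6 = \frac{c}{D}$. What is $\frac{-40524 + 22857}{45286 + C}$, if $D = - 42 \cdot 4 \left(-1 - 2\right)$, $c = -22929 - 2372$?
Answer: $- \frac{8904168}{22795819} \approx -0.39061$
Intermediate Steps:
$c = -25301$ ($c = -22929 - 2372 = -25301$)
$D = 504$ ($D = - 42 \cdot 4 \left(-3\right) = \left(-42\right) \left(-12\right) = 504$)
$C = - \frac{28325}{504}$ ($C = -6 - \frac{25301}{504} = - \frac{28325}{504} \approx -56.2$)
$\frac{-40524 + 22857}{45286 + C} = \frac{-40524 + 22857}{45286 - \frac{28325}{504}} = - \frac{17667}{\frac{22795819}{504}} = \left(-17667\right) \frac{504}{22795819} = - \frac{8904168}{22795819}$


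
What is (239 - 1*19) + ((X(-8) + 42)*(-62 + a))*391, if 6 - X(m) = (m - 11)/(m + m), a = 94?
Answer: 585938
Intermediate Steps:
X(m) = 6 - (-11 + m)/(2*m) (X(m) = 6 - (m - 11)/(m + m) = 6 - (-11 + m)/(2*m))
(239 - 1*19) + ((X(-8) + 42)*(-62 + a))*391 = (239 - 1*19) + (((11/2)*(1 - 8)/(-8) + 42)*(-62 + 94))*391 = (239 - 19) + (((11/2)*(-⅛)*(-7) + 42)*32)*391 = 220 + ((77/16 + 42)*32)*391 = 220 + ((749/16)*32)*391 = 220 + 1498*391 = 220 + 585718 = 585938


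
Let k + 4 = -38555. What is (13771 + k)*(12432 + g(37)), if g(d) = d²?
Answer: -342099188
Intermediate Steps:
k = -38559 (k = -4 - 38555 = -38559)
(13771 + k)*(12432 + g(37)) = (13771 - 38559)*(12432 + 37²) = -24788*(12432 + 1369) = -24788*13801 = -342099188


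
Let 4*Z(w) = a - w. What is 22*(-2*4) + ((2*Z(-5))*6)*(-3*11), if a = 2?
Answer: -869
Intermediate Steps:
Z(w) = 1/2 - w/4 (Z(w) = (2 - w)/4 = 1/2 - w/4)
22*(-2*4) + ((2*Z(-5))*6)*(-3*11) = 22*(-2*4) + ((2*(1/2 - 1/4*(-5)))*6)*(-3*11) = 22*(-8) + ((2*(1/2 + 5/4))*6)*(-33) = -176 + ((2*(7/4))*6)*(-33) = -176 + ((7/2)*6)*(-33) = -176 + 21*(-33) = -176 - 693 = -869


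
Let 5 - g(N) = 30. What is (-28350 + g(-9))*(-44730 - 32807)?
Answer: 2200112375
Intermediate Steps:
g(N) = -25 (g(N) = 5 - 1*30 = 5 - 30 = -25)
(-28350 + g(-9))*(-44730 - 32807) = (-28350 - 25)*(-44730 - 32807) = -28375*(-77537) = 2200112375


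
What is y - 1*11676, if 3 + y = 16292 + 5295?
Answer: 9908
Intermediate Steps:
y = 21584 (y = -3 + (16292 + 5295) = -3 + 21587 = 21584)
y - 1*11676 = 21584 - 1*11676 = 21584 - 11676 = 9908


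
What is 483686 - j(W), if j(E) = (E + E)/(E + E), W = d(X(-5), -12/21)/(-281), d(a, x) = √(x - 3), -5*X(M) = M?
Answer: 483685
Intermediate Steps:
X(M) = -M/5
d(a, x) = √(-3 + x)
W = -5*I*√7/1967 (W = √(-3 - 12/21)/(-281) = √(-3 - 12*1/21)*(-1/281) = √(-3 - 4/7)*(-1/281) = √(-25/7)*(-1/281) = (5*I*√7/7)*(-1/281) = -5*I*√7/1967 ≈ -0.0067253*I)
j(E) = 1 (j(E) = (2*E)/((2*E)) = (2*E)*(1/(2*E)) = 1)
483686 - j(W) = 483686 - 1*1 = 483686 - 1 = 483685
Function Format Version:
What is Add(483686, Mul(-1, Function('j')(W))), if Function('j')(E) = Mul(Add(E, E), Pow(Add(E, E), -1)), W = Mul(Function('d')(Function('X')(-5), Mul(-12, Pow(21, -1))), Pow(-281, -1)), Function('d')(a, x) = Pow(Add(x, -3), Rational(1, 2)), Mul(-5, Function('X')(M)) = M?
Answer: 483685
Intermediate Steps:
Function('X')(M) = Mul(Rational(-1, 5), M)
Function('d')(a, x) = Pow(Add(-3, x), Rational(1, 2))
W = Mul(Rational(-5, 1967), I, Pow(7, Rational(1, 2))) (W = Mul(Pow(Add(-3, Mul(-12, Pow(21, -1))), Rational(1, 2)), Pow(-281, -1)) = Mul(Pow(Add(-3, Mul(-12, Rational(1, 21))), Rational(1, 2)), Rational(-1, 281)) = Mul(Pow(Add(-3, Rational(-4, 7)), Rational(1, 2)), Rational(-1, 281)) = Mul(Pow(Rational(-25, 7), Rational(1, 2)), Rational(-1, 281)) = Mul(Mul(Rational(5, 7), I, Pow(7, Rational(1, 2))), Rational(-1, 281)) = Mul(Rational(-5, 1967), I, Pow(7, Rational(1, 2))) ≈ Mul(-0.0067253, I))
Function('j')(E) = 1 (Function('j')(E) = Mul(Mul(2, E), Pow(Mul(2, E), -1)) = Mul(Mul(2, E), Mul(Rational(1, 2), Pow(E, -1))) = 1)
Add(483686, Mul(-1, Function('j')(W))) = Add(483686, Mul(-1, 1)) = Add(483686, -1) = 483685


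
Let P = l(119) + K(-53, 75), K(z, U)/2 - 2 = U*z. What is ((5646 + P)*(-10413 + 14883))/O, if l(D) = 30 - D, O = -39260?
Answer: 1067883/3926 ≈ 272.00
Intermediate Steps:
K(z, U) = 4 + 2*U*z (K(z, U) = 4 + 2*(U*z) = 4 + 2*U*z)
P = -8035 (P = (30 - 1*119) + (4 + 2*75*(-53)) = (30 - 119) + (4 - 7950) = -89 - 7946 = -8035)
((5646 + P)*(-10413 + 14883))/O = ((5646 - 8035)*(-10413 + 14883))/(-39260) = -2389*4470*(-1/39260) = -10678830*(-1/39260) = 1067883/3926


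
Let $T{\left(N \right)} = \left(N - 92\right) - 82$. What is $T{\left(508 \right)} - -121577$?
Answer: $121911$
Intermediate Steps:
$T{\left(N \right)} = -174 + N$ ($T{\left(N \right)} = \left(-92 + N\right) - 82 = -174 + N$)
$T{\left(508 \right)} - -121577 = \left(-174 + 508\right) - -121577 = 334 + 121577 = 121911$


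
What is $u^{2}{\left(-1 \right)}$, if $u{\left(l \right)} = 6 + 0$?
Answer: $36$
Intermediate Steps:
$u{\left(l \right)} = 6$
$u^{2}{\left(-1 \right)} = 6^{2} = 36$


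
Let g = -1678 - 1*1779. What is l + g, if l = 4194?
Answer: 737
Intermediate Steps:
g = -3457 (g = -1678 - 1779 = -3457)
l + g = 4194 - 3457 = 737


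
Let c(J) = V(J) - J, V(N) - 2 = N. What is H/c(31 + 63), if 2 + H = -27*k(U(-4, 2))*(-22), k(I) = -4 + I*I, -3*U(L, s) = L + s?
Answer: -1057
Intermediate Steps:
V(N) = 2 + N
c(J) = 2 (c(J) = (2 + J) - J = 2)
U(L, s) = -L/3 - s/3 (U(L, s) = -(L + s)/3 = -L/3 - s/3)
k(I) = -4 + I²
H = -2114 (H = -2 - 27*(-4 + (-⅓*(-4) - ⅓*2)²)*(-22) = -2 - 27*(-4 + (4/3 - ⅔)²)*(-22) = -2 - 27*(-4 + (⅔)²)*(-22) = -2 - 27*(-4 + 4/9)*(-22) = -2 - 27*(-32/9)*(-22) = -2 + 96*(-22) = -2 - 2112 = -2114)
H/c(31 + 63) = -2114/2 = -2114*½ = -1057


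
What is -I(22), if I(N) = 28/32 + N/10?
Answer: -123/40 ≈ -3.0750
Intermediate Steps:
I(N) = 7/8 + N/10 (I(N) = 28*(1/32) + N*(1/10) = 7/8 + N/10)
-I(22) = -(7/8 + (1/10)*22) = -(7/8 + 11/5) = -1*123/40 = -123/40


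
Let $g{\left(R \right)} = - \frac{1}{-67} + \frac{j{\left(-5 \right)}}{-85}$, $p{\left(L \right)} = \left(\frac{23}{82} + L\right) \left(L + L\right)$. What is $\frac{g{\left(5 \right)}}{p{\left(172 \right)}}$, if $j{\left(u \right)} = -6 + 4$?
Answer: $\frac{2993}{4612653860} \approx 6.4887 \cdot 10^{-7}$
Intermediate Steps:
$p{\left(L \right)} = 2 L \left(\frac{23}{82} + L\right)$ ($p{\left(L \right)} = \left(23 \cdot \frac{1}{82} + L\right) 2 L = \left(\frac{23}{82} + L\right) 2 L = 2 L \left(\frac{23}{82} + L\right)$)
$j{\left(u \right)} = -2$
$g{\left(R \right)} = \frac{219}{5695}$ ($g{\left(R \right)} = - \frac{1}{-67} - \frac{2}{-85} = \left(-1\right) \left(- \frac{1}{67}\right) - - \frac{2}{85} = \frac{1}{67} + \frac{2}{85} = \frac{219}{5695}$)
$\frac{g{\left(5 \right)}}{p{\left(172 \right)}} = \frac{219}{5695 \cdot \frac{1}{41} \cdot 172 \left(23 + 82 \cdot 172\right)} = \frac{219}{5695 \cdot \frac{1}{41} \cdot 172 \left(23 + 14104\right)} = \frac{219}{5695 \cdot \frac{1}{41} \cdot 172 \cdot 14127} = \frac{219}{5695 \cdot \frac{2429844}{41}} = \frac{219}{5695} \cdot \frac{41}{2429844} = \frac{2993}{4612653860}$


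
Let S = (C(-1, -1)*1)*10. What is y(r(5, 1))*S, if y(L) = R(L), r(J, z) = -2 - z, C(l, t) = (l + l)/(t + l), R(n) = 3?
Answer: 30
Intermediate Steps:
C(l, t) = 2*l/(l + t) (C(l, t) = (2*l)/(l + t) = 2*l/(l + t))
y(L) = 3
S = 10 (S = ((2*(-1)/(-1 - 1))*1)*10 = ((2*(-1)/(-2))*1)*10 = ((2*(-1)*(-½))*1)*10 = (1*1)*10 = 1*10 = 10)
y(r(5, 1))*S = 3*10 = 30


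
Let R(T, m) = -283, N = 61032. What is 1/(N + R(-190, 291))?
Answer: 1/60749 ≈ 1.6461e-5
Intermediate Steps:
1/(N + R(-190, 291)) = 1/(61032 - 283) = 1/60749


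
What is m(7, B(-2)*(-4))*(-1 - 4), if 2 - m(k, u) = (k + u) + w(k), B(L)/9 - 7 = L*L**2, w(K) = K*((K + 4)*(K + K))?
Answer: 5595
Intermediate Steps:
w(K) = 2*K**2*(4 + K) (w(K) = K*((4 + K)*(2*K)) = K*(2*K*(4 + K)) = 2*K**2*(4 + K))
B(L) = 63 + 9*L**3 (B(L) = 63 + 9*(L*L**2) = 63 + 9*L**3)
m(k, u) = 2 - k - u - 2*k**2*(4 + k) (m(k, u) = 2 - ((k + u) + 2*k**2*(4 + k)) = 2 - (k + u + 2*k**2*(4 + k)) = 2 + (-k - u - 2*k**2*(4 + k)) = 2 - k - u - 2*k**2*(4 + k))
m(7, B(-2)*(-4))*(-1 - 4) = (2 - 1*7 - (63 + 9*(-2)**3)*(-4) - 2*7**2*(4 + 7))*(-1 - 4) = (2 - 7 - (63 + 9*(-8))*(-4) - 2*49*11)*(-5) = (2 - 7 - (63 - 72)*(-4) - 1078)*(-5) = (2 - 7 - (-9)*(-4) - 1078)*(-5) = (2 - 7 - 1*36 - 1078)*(-5) = (2 - 7 - 36 - 1078)*(-5) = -1119*(-5) = 5595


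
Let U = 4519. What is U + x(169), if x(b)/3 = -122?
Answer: 4153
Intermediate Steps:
x(b) = -366 (x(b) = 3*(-122) = -366)
U + x(169) = 4519 - 366 = 4153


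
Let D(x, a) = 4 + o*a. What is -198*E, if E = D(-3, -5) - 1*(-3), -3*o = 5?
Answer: -3036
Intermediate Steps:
o = -5/3 (o = -⅓*5 = -5/3 ≈ -1.6667)
D(x, a) = 4 - 5*a/3
E = 46/3 (E = (4 - 5/3*(-5)) - 1*(-3) = (4 + 25/3) + 3 = 37/3 + 3 = 46/3 ≈ 15.333)
-198*E = -198*46/3 = -3036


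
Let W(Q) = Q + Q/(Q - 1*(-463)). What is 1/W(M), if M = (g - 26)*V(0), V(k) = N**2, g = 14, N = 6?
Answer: -31/13824 ≈ -0.0022425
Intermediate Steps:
V(k) = 36 (V(k) = 6**2 = 36)
M = -432 (M = (14 - 26)*36 = -12*36 = -432)
W(Q) = Q + Q/(463 + Q) (W(Q) = Q + Q/(Q + 463) = Q + Q/(463 + Q))
1/W(M) = 1/(-432*(464 - 432)/(463 - 432)) = 1/(-432*32/31) = 1/(-432*1/31*32) = 1/(-13824/31) = -31/13824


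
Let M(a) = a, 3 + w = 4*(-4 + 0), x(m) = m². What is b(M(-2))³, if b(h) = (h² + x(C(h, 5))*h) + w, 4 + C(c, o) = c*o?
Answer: -67419143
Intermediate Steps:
C(c, o) = -4 + c*o
w = -19 (w = -3 + 4*(-4 + 0) = -3 + 4*(-4) = -3 - 16 = -19)
b(h) = -19 + h² + h*(-4 + 5*h)² (b(h) = (h² + (-4 + h*5)²*h) - 19 = (h² + (-4 + 5*h)²*h) - 19 = (h² + h*(-4 + 5*h)²) - 19 = -19 + h² + h*(-4 + 5*h)²)
b(M(-2))³ = (-19 + (-2)² - 2*(-4 + 5*(-2))²)³ = (-19 + 4 - 2*(-4 - 10)²)³ = (-19 + 4 - 2*(-14)²)³ = (-19 + 4 - 2*196)³ = (-19 + 4 - 392)³ = (-407)³ = -67419143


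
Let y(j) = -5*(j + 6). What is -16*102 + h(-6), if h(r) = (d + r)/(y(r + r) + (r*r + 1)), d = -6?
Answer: -109356/67 ≈ -1632.2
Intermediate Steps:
y(j) = -30 - 5*j (y(j) = -5*(6 + j) = -30 - 5*j)
h(r) = (-6 + r)/(-29 + r² - 10*r) (h(r) = (-6 + r)/((-30 - 5*(r + r)) + (r*r + 1)) = (-6 + r)/((-30 - 10*r) + (r² + 1)) = (-6 + r)/((-30 - 10*r) + (1 + r²)) = (-6 + r)/(-29 + r² - 10*r))
-16*102 + h(-6) = -16*102 + (-6 - 6)/(-29 + (-6)² - 10*(-6)) = -1632 - 12/(-29 + 36 + 60) = -1632 - 12/67 = -109356/67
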